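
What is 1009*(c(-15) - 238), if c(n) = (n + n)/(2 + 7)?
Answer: -730516/3 ≈ -2.4351e+5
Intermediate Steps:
c(n) = 2*n/9 (c(n) = (2*n)/9 = (2*n)*(1/9) = 2*n/9)
1009*(c(-15) - 238) = 1009*((2/9)*(-15) - 238) = 1009*(-10/3 - 238) = 1009*(-724/3) = -730516/3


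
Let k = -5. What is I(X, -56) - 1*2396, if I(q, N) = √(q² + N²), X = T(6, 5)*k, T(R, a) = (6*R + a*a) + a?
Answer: -2396 + 2*√28009 ≈ -2061.3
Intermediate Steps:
T(R, a) = a + a² + 6*R (T(R, a) = (6*R + a²) + a = (a² + 6*R) + a = a + a² + 6*R)
X = -330 (X = (5 + 5² + 6*6)*(-5) = (5 + 25 + 36)*(-5) = 66*(-5) = -330)
I(q, N) = √(N² + q²)
I(X, -56) - 1*2396 = √((-56)² + (-330)²) - 1*2396 = √(3136 + 108900) - 2396 = √112036 - 2396 = 2*√28009 - 2396 = -2396 + 2*√28009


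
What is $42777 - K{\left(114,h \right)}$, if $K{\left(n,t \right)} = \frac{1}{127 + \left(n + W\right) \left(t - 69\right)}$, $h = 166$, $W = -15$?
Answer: $\frac{416220209}{9730} \approx 42777.0$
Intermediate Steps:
$K{\left(n,t \right)} = \frac{1}{127 + \left(-69 + t\right) \left(-15 + n\right)}$ ($K{\left(n,t \right)} = \frac{1}{127 + \left(n - 15\right) \left(t - 69\right)} = \frac{1}{127 + \left(-15 + n\right) \left(-69 + t\right)} = \frac{1}{127 + \left(-69 + t\right) \left(-15 + n\right)}$)
$42777 - K{\left(114,h \right)} = 42777 - \frac{1}{1162 - 7866 - 2490 + 114 \cdot 166} = 42777 - \frac{1}{1162 - 7866 - 2490 + 18924} = 42777 - \frac{1}{9730} = \frac{416220209}{9730}$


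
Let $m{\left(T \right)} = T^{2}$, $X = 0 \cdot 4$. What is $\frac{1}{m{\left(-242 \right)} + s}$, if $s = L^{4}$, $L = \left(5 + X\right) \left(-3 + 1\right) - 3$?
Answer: $\frac{1}{87125} \approx 1.1478 \cdot 10^{-5}$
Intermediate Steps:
$X = 0$
$L = -13$ ($L = \left(5 + 0\right) \left(-3 + 1\right) - 3 = 5 \left(-2\right) - 3 = -10 - 3 = -13$)
$s = 28561$ ($s = \left(-13\right)^{4} = 28561$)
$\frac{1}{m{\left(-242 \right)} + s} = \frac{1}{\left(-242\right)^{2} + 28561} = \frac{1}{58564 + 28561} = \frac{1}{87125}$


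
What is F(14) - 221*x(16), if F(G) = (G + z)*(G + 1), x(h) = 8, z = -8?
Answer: -1678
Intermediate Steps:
F(G) = (1 + G)*(-8 + G) (F(G) = (G - 8)*(G + 1) = (-8 + G)*(1 + G) = (1 + G)*(-8 + G))
F(14) - 221*x(16) = (-8 + 14² - 7*14) - 221*8 = (-8 + 196 - 98) - 1768 = 90 - 1768 = -1678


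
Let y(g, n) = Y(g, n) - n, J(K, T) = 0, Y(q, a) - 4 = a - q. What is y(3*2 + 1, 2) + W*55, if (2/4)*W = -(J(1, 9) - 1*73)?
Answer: 8027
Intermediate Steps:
Y(q, a) = 4 + a - q (Y(q, a) = 4 + (a - q) = 4 + a - q)
y(g, n) = 4 - g (y(g, n) = (4 + n - g) - n = 4 - g)
W = 146 (W = 2*(-(0 - 1*73)) = 2*(-(0 - 73)) = 2*(-1*(-73)) = 2*73 = 146)
y(3*2 + 1, 2) + W*55 = (4 - (3*2 + 1)) + 146*55 = (4 - (6 + 1)) + 8030 = (4 - 1*7) + 8030 = (4 - 7) + 8030 = -3 + 8030 = 8027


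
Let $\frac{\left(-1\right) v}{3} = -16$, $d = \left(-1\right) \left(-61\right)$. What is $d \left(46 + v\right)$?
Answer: $5734$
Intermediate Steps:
$d = 61$
$v = 48$ ($v = \left(-3\right) \left(-16\right) = 48$)
$d \left(46 + v\right) = 61 \left(46 + 48\right) = 61 \cdot 94 = 5734$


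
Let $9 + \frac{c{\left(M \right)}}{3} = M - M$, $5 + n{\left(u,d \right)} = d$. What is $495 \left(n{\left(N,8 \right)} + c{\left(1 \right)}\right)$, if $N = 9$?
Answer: $-11880$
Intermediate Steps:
$n{\left(u,d \right)} = -5 + d$
$c{\left(M \right)} = -27$ ($c{\left(M \right)} = -27 + 3 \left(M - M\right) = -27 + 3 \cdot 0 = -27 + 0 = -27$)
$495 \left(n{\left(N,8 \right)} + c{\left(1 \right)}\right) = 495 \left(\left(-5 + 8\right) - 27\right) = 495 \left(3 - 27\right) = 495 \left(-24\right) = -11880$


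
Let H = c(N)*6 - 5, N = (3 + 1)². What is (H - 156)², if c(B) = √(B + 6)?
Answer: 26713 - 1932*√22 ≈ 17651.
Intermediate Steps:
N = 16 (N = 4² = 16)
c(B) = √(6 + B)
H = -5 + 6*√22 (H = √(6 + 16)*6 - 5 = √22*6 - 5 = 6*√22 - 5 = -5 + 6*√22 ≈ 23.142)
(H - 156)² = ((-5 + 6*√22) - 156)² = (-161 + 6*√22)²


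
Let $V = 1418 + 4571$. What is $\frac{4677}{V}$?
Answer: $\frac{4677}{5989} \approx 0.78093$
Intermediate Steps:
$V = 5989$
$\frac{4677}{V} = \frac{4677}{5989}$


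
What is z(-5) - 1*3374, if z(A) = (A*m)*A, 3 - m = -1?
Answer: -3274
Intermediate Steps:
m = 4 (m = 3 - 1*(-1) = 3 + 1 = 4)
z(A) = 4*A**2 (z(A) = (A*4)*A = (4*A)*A = 4*A**2)
z(-5) - 1*3374 = 4*(-5)**2 - 1*3374 = 4*25 - 3374 = 100 - 3374 = -3274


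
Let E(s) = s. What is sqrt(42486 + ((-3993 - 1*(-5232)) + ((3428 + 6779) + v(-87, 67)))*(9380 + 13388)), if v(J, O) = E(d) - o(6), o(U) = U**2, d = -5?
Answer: sqrt(259711526) ≈ 16116.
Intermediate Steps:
v(J, O) = -41 (v(J, O) = -5 - 1*6**2 = -5 - 1*36 = -5 - 36 = -41)
sqrt(42486 + ((-3993 - 1*(-5232)) + ((3428 + 6779) + v(-87, 67)))*(9380 + 13388)) = sqrt(42486 + ((-3993 - 1*(-5232)) + ((3428 + 6779) - 41))*(9380 + 13388)) = sqrt(42486 + ((-3993 + 5232) + (10207 - 41))*22768) = sqrt(42486 + (1239 + 10166)*22768) = sqrt(42486 + 11405*22768) = sqrt(42486 + 259669040) = sqrt(259711526)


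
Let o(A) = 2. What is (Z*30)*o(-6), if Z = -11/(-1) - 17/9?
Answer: 1640/3 ≈ 546.67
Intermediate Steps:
Z = 82/9 (Z = -11*(-1) - 17*1/9 = 11 - 17/9 = 82/9 ≈ 9.1111)
(Z*30)*o(-6) = ((82/9)*30)*2 = (820/3)*2 = 1640/3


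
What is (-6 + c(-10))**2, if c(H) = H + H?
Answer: 676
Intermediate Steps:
c(H) = 2*H
(-6 + c(-10))**2 = (-6 + 2*(-10))**2 = (-6 - 20)**2 = (-26)**2 = 676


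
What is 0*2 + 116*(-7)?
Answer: -812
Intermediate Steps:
0*2 + 116*(-7) = 0 - 812 = -812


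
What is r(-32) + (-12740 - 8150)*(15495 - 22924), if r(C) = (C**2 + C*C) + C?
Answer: 155193826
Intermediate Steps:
r(C) = C + 2*C**2 (r(C) = (C**2 + C**2) + C = 2*C**2 + C = C + 2*C**2)
r(-32) + (-12740 - 8150)*(15495 - 22924) = -32*(1 + 2*(-32)) + (-12740 - 8150)*(15495 - 22924) = -32*(1 - 64) - 20890*(-7429) = -32*(-63) + 155191810 = 2016 + 155191810 = 155193826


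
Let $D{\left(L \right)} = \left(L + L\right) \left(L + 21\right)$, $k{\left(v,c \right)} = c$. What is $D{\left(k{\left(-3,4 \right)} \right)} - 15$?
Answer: $185$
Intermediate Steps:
$D{\left(L \right)} = 2 L \left(21 + L\right)$
$D{\left(k{\left(-3,4 \right)} \right)} - 15 = 2 \cdot 4 \left(21 + 4\right) - 15 = 2 \cdot 4 \cdot 25 - 15 = 200 - 15 = 185$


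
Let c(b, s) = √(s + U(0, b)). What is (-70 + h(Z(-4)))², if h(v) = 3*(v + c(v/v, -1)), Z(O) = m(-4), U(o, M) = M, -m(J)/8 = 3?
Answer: 20164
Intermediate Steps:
m(J) = -24 (m(J) = -8*3 = -24)
Z(O) = -24
c(b, s) = √(b + s) (c(b, s) = √(s + b) = √(b + s))
h(v) = 3*v (h(v) = 3*(v + √(v/v - 1)) = 3*(v + √(1 - 1)) = 3*(v + √0) = 3*(v + 0) = 3*v)
(-70 + h(Z(-4)))² = (-70 + 3*(-24))² = (-70 - 72)² = (-142)² = 20164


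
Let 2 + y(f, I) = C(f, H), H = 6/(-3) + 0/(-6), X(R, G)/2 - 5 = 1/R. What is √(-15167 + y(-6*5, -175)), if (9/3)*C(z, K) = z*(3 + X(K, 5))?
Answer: I*√15289 ≈ 123.65*I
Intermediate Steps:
X(R, G) = 10 + 2/R
H = -2 (H = 6*(-⅓) + 0*(-⅙) = -2 + 0 = -2)
C(z, K) = z*(13 + 2/K)/3 (C(z, K) = (z*(3 + (10 + 2/K)))/3 = (z*(13 + 2/K))/3 = z*(13 + 2/K)/3)
y(f, I) = -2 + 4*f (y(f, I) = -2 + (⅓)*f*(2 + 13*(-2))/(-2) = -2 + (⅓)*f*(-½)*(2 - 26) = -2 + (⅓)*f*(-½)*(-24) = -2 + 4*f)
√(-15167 + y(-6*5, -175)) = √(-15167 + (-2 + 4*(-6*5))) = √(-15167 + (-2 + 4*(-30))) = √(-15167 + (-2 - 120)) = √(-15167 - 122) = √(-15289) = I*√15289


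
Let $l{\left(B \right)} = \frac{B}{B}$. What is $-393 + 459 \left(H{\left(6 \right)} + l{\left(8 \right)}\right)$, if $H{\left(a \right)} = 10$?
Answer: $4656$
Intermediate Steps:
$l{\left(B \right)} = 1$
$-393 + 459 \left(H{\left(6 \right)} + l{\left(8 \right)}\right) = -393 + 459 \left(10 + 1\right) = -393 + 459 \cdot 11 = -393 + 5049 = 4656$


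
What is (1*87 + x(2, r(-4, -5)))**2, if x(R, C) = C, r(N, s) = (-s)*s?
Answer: 3844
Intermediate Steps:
r(N, s) = -s**2
(1*87 + x(2, r(-4, -5)))**2 = (1*87 - 1*(-5)**2)**2 = (87 - 1*25)**2 = (87 - 25)**2 = 62**2 = 3844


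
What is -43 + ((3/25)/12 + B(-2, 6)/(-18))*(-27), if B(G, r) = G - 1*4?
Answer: -5227/100 ≈ -52.270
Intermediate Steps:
B(G, r) = -4 + G (B(G, r) = G - 4 = -4 + G)
-43 + ((3/25)/12 + B(-2, 6)/(-18))*(-27) = -43 + ((3/25)/12 + (-4 - 2)/(-18))*(-27) = -43 + ((3*(1/25))*(1/12) - 6*(-1/18))*(-27) = -43 + ((3/25)*(1/12) + ⅓)*(-27) = -43 + (1/100 + ⅓)*(-27) = -43 + (103/300)*(-27) = -43 - 927/100 = -5227/100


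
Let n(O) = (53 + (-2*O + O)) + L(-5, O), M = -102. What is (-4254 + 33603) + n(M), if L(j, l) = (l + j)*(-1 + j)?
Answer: 30146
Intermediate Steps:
L(j, l) = (-1 + j)*(j + l) (L(j, l) = (j + l)*(-1 + j) = (-1 + j)*(j + l))
n(O) = 83 - 7*O (n(O) = (53 + (-2*O + O)) + ((-5)**2 - 1*(-5) - O - 5*O) = (53 - O) + (25 + 5 - O - 5*O) = (53 - O) + (30 - 6*O) = 83 - 7*O)
(-4254 + 33603) + n(M) = (-4254 + 33603) + (83 - 7*(-102)) = 29349 + (83 + 714) = 29349 + 797 = 30146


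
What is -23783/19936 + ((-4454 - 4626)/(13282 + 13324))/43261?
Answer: -13687232766429/11473189590688 ≈ -1.1930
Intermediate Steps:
-23783/19936 + ((-4454 - 4626)/(13282 + 13324))/43261 = -23783*1/19936 - 9080/26606*(1/43261) = -23783/19936 - 9080*1/26606*(1/43261) = -23783/19936 - 4540/13303*1/43261 = -23783/19936 - 4540/575501083 = -13687232766429/11473189590688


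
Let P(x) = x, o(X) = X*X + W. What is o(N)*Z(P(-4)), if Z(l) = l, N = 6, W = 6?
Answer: -168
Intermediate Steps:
o(X) = 6 + X² (o(X) = X*X + 6 = X² + 6 = 6 + X²)
o(N)*Z(P(-4)) = (6 + 6²)*(-4) = (6 + 36)*(-4) = 42*(-4) = -168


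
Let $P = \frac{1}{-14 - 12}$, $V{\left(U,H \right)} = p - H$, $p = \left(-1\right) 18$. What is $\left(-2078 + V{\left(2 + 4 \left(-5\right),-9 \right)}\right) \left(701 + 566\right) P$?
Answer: $\frac{2644229}{26} \approx 1.017 \cdot 10^{5}$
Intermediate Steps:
$p = -18$
$V{\left(U,H \right)} = -18 - H$
$P = - \frac{1}{26}$ ($P = \frac{1}{-26} = - \frac{1}{26} \approx -0.038462$)
$\left(-2078 + V{\left(2 + 4 \left(-5\right),-9 \right)}\right) \left(701 + 566\right) P = \left(-2078 - 9\right) \left(701 + 566\right) \left(- \frac{1}{26}\right) = \left(-2078 + \left(-18 + 9\right)\right) 1267 \left(- \frac{1}{26}\right) = \left(-2078 - 9\right) 1267 \left(- \frac{1}{26}\right) = \left(-2087\right) 1267 \left(- \frac{1}{26}\right) = \left(-2644229\right) \left(- \frac{1}{26}\right) = \frac{2644229}{26}$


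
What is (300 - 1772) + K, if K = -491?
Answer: -1963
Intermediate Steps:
(300 - 1772) + K = (300 - 1772) - 491 = -1472 - 491 = -1963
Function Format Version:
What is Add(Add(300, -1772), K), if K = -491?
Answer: -1963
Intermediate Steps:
Add(Add(300, -1772), K) = Add(Add(300, -1772), -491) = Add(-1472, -491) = -1963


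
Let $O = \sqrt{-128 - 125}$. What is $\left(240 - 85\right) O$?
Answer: $155 i \sqrt{253} \approx 2465.4 i$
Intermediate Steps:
$O = i \sqrt{253}$ ($O = \sqrt{-253} = i \sqrt{253} \approx 15.906 i$)
$\left(240 - 85\right) O = \left(240 - 85\right) i \sqrt{253} = 155 i \sqrt{253}$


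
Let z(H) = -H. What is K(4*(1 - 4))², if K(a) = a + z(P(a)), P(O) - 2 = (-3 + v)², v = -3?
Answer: 2500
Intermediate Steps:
P(O) = 38 (P(O) = 2 + (-3 - 3)² = 2 + (-6)² = 2 + 36 = 38)
K(a) = -38 + a (K(a) = a - 1*38 = a - 38 = -38 + a)
K(4*(1 - 4))² = (-38 + 4*(1 - 4))² = (-38 + 4*(-3))² = (-38 - 12)² = (-50)² = 2500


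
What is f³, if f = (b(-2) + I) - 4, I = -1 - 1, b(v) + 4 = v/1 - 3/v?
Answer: -9261/8 ≈ -1157.6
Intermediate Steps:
b(v) = -4 + v - 3/v (b(v) = -4 + (v/1 - 3/v) = -4 + (v*1 - 3/v) = -4 + (v - 3/v) = -4 + v - 3/v)
I = -2
f = -21/2 (f = ((-4 - 2 - 3/(-2)) - 2) - 4 = ((-4 - 2 - 3*(-½)) - 2) - 4 = ((-4 - 2 + 3/2) - 2) - 4 = (-9/2 - 2) - 4 = -13/2 - 4 = -21/2 ≈ -10.500)
f³ = (-21/2)³ = -9261/8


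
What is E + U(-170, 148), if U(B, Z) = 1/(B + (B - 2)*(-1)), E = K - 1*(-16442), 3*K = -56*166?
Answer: 80063/6 ≈ 13344.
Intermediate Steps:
K = -9296/3 (K = (-56*166)/3 = (⅓)*(-9296) = -9296/3 ≈ -3098.7)
E = 40030/3 (E = -9296/3 - 1*(-16442) = -9296/3 + 16442 = 40030/3 ≈ 13343.)
U(B, Z) = ½ (U(B, Z) = 1/(B + (-2 + B)*(-1)) = 1/(B + (2 - B)) = 1/2 = ½)
E + U(-170, 148) = 40030/3 + ½ = 80063/6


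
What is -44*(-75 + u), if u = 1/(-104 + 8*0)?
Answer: 85811/26 ≈ 3300.4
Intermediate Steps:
u = -1/104 (u = 1/(-104 + 0) = 1/(-104) = -1/104 ≈ -0.0096154)
-44*(-75 + u) = -44*(-75 - 1/104) = -44*(-7801/104) = 85811/26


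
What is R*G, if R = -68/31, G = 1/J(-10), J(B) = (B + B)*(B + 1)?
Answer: -17/1395 ≈ -0.012186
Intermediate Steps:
J(B) = 2*B*(1 + B) (J(B) = (2*B)*(1 + B) = 2*B*(1 + B))
G = 1/180 (G = 1/(2*(-10)*(1 - 10)) = 1/(2*(-10)*(-9)) = 1/180 ≈ 0.0055556)
R = -68/31 (R = -68*1/31 = -68/31 ≈ -2.1936)
R*G = -68/31*1/180 = -17/1395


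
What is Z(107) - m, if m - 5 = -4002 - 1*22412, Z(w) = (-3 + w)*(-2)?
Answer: 26201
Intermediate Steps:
Z(w) = 6 - 2*w
m = -26409 (m = 5 + (-4002 - 1*22412) = 5 + (-4002 - 22412) = 5 - 26414 = -26409)
Z(107) - m = (6 - 2*107) - 1*(-26409) = (6 - 214) + 26409 = -208 + 26409 = 26201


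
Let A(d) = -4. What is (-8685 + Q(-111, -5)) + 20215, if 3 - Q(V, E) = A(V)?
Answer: 11537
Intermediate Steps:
Q(V, E) = 7 (Q(V, E) = 3 - 1*(-4) = 3 + 4 = 7)
(-8685 + Q(-111, -5)) + 20215 = (-8685 + 7) + 20215 = -8678 + 20215 = 11537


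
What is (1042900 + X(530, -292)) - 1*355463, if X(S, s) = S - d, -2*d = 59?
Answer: 1375993/2 ≈ 6.8800e+5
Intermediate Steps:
d = -59/2 (d = -1/2*59 = -59/2 ≈ -29.500)
X(S, s) = 59/2 + S (X(S, s) = S - 1*(-59/2) = S + 59/2 = 59/2 + S)
(1042900 + X(530, -292)) - 1*355463 = (1042900 + (59/2 + 530)) - 1*355463 = (1042900 + 1119/2) - 355463 = 2086919/2 - 355463 = 1375993/2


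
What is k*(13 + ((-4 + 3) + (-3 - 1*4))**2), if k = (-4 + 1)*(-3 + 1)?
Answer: 462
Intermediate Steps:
k = 6 (k = -3*(-2) = 6)
k*(13 + ((-4 + 3) + (-3 - 1*4))**2) = 6*(13 + ((-4 + 3) + (-3 - 1*4))**2) = 6*(13 + (-1 + (-3 - 4))**2) = 6*(13 + (-1 - 7)**2) = 6*(13 + (-8)**2) = 6*(13 + 64) = 6*77 = 462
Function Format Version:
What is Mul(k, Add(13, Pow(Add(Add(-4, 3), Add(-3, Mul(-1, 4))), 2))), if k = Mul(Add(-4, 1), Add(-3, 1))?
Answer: 462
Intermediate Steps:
k = 6 (k = Mul(-3, -2) = 6)
Mul(k, Add(13, Pow(Add(Add(-4, 3), Add(-3, Mul(-1, 4))), 2))) = Mul(6, Add(13, Pow(Add(Add(-4, 3), Add(-3, Mul(-1, 4))), 2))) = Mul(6, Add(13, Pow(Add(-1, Add(-3, -4)), 2))) = Mul(6, Add(13, Pow(Add(-1, -7), 2))) = Mul(6, Add(13, Pow(-8, 2))) = Mul(6, Add(13, 64)) = Mul(6, 77) = 462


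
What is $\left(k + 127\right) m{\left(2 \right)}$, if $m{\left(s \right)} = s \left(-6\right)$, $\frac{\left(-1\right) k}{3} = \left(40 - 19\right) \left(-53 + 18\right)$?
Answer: $-27984$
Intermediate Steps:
$k = 2205$ ($k = - 3 \left(40 - 19\right) \left(-53 + 18\right) = - 3 \cdot 21 \left(-35\right) = \left(-3\right) \left(-735\right) = 2205$)
$m{\left(s \right)} = - 6 s$
$\left(k + 127\right) m{\left(2 \right)} = \left(2205 + 127\right) \left(\left(-6\right) 2\right) = 2332 \left(-12\right) = -27984$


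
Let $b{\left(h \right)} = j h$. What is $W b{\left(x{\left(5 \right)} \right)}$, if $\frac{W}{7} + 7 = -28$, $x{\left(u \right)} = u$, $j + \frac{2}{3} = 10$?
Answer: $- \frac{34300}{3} \approx -11433.0$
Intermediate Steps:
$j = \frac{28}{3}$ ($j = - \frac{2}{3} + 10 = \frac{28}{3} \approx 9.3333$)
$b{\left(h \right)} = \frac{28 h}{3}$
$W = -245$ ($W = -49 + 7 \left(-28\right) = -49 - 196 = -245$)
$W b{\left(x{\left(5 \right)} \right)} = - 245 \cdot \frac{28}{3} \cdot 5 = \left(-245\right) \frac{140}{3} = - \frac{34300}{3}$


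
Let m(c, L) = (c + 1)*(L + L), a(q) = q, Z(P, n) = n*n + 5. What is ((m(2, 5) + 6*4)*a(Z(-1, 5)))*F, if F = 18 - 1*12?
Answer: 9720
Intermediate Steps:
Z(P, n) = 5 + n² (Z(P, n) = n² + 5 = 5 + n²)
m(c, L) = 2*L*(1 + c) (m(c, L) = (1 + c)*(2*L) = 2*L*(1 + c))
F = 6 (F = 18 - 12 = 6)
((m(2, 5) + 6*4)*a(Z(-1, 5)))*F = ((2*5*(1 + 2) + 6*4)*(5 + 5²))*6 = ((2*5*3 + 24)*(5 + 25))*6 = ((30 + 24)*30)*6 = (54*30)*6 = 1620*6 = 9720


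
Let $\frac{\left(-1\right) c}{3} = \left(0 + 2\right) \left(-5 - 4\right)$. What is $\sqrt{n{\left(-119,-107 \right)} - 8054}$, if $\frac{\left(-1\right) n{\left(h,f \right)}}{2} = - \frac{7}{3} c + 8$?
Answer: $i \sqrt{7818} \approx 88.419 i$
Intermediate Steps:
$c = 54$ ($c = - 3 \left(0 + 2\right) \left(-5 - 4\right) = - 3 \cdot 2 \left(-9\right) = \left(-3\right) \left(-18\right) = 54$)
$n{\left(h,f \right)} = 236$ ($n{\left(h,f \right)} = - 2 \left(- \frac{7}{3} \cdot 54 + 8\right) = - 2 \left(\left(-7\right) \frac{1}{3} \cdot 54 + 8\right) = - 2 \left(\left(- \frac{7}{3}\right) 54 + 8\right) = - 2 \left(-126 + 8\right) = \left(-2\right) \left(-118\right) = 236$)
$\sqrt{n{\left(-119,-107 \right)} - 8054} = \sqrt{236 - 8054} = \sqrt{-7818} = i \sqrt{7818}$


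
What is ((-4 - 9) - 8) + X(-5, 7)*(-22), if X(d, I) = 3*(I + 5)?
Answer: -813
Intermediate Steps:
X(d, I) = 15 + 3*I (X(d, I) = 3*(5 + I) = 15 + 3*I)
((-4 - 9) - 8) + X(-5, 7)*(-22) = ((-4 - 9) - 8) + (15 + 3*7)*(-22) = (-13 - 8) + (15 + 21)*(-22) = -21 + 36*(-22) = -21 - 792 = -813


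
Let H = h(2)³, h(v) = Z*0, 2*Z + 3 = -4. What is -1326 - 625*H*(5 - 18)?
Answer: -1326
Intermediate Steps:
Z = -7/2 (Z = -3/2 + (½)*(-4) = -3/2 - 2 = -7/2 ≈ -3.5000)
h(v) = 0 (h(v) = -7/2*0 = 0)
H = 0 (H = 0³ = 0)
-1326 - 625*H*(5 - 18) = -1326 - 0*(5 - 18) = -1326 - 0*(-13) = -1326 - 625*0 = -1326 + 0 = -1326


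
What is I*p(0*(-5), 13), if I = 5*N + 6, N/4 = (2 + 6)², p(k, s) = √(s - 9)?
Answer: 2572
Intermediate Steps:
p(k, s) = √(-9 + s)
N = 256 (N = 4*(2 + 6)² = 4*8² = 4*64 = 256)
I = 1286 (I = 5*256 + 6 = 1280 + 6 = 1286)
I*p(0*(-5), 13) = 1286*√(-9 + 13) = 1286*√4 = 1286*2 = 2572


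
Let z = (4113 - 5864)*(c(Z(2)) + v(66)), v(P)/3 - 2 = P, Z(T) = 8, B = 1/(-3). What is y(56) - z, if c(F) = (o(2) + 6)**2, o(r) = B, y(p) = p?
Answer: 3721379/9 ≈ 4.1349e+5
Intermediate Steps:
B = -1/3 ≈ -0.33333
o(r) = -1/3
c(F) = 289/9 (c(F) = (-1/3 + 6)**2 = (17/3)**2 = 289/9)
v(P) = 6 + 3*P
z = -3720875/9 (z = (4113 - 5864)*(289/9 + (6 + 3*66)) = -1751*(289/9 + (6 + 198)) = -1751*(289/9 + 204) = -1751*2125/9 = -3720875/9 ≈ -4.1343e+5)
y(56) - z = 56 - 1*(-3720875/9) = 56 + 3720875/9 = 3721379/9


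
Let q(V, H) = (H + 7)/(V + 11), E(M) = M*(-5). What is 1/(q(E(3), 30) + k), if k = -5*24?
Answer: -4/517 ≈ -0.0077369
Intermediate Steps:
k = -120
E(M) = -5*M
q(V, H) = (7 + H)/(11 + V)
1/(q(E(3), 30) + k) = 1/((7 + 30)/(11 - 5*3) - 120) = 1/(37/(11 - 15) - 120) = 1/(37/(-4) - 120) = 1/(-1/4*37 - 120) = 1/(-37/4 - 120) = 1/(-517/4) = -4/517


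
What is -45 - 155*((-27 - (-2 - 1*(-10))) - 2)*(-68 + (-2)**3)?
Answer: -435905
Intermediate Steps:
-45 - 155*((-27 - (-2 - 1*(-10))) - 2)*(-68 + (-2)**3) = -45 - 155*((-27 - (-2 + 10)) - 2)*(-68 - 8) = -45 - 155*((-27 - 1*8) - 2)*(-76) = -45 - 155*((-27 - 8) - 2)*(-76) = -45 - 155*(-35 - 2)*(-76) = -45 - (-5735)*(-76) = -45 - 155*2812 = -45 - 435860 = -435905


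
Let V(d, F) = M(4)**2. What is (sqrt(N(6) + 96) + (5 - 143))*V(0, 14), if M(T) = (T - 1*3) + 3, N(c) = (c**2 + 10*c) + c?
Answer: -2208 + 48*sqrt(22) ≈ -1982.9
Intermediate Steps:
N(c) = c**2 + 11*c
M(T) = T (M(T) = (T - 3) + 3 = (-3 + T) + 3 = T)
V(d, F) = 16 (V(d, F) = 4**2 = 16)
(sqrt(N(6) + 96) + (5 - 143))*V(0, 14) = (sqrt(6*(11 + 6) + 96) + (5 - 143))*16 = (sqrt(6*17 + 96) - 138)*16 = (sqrt(102 + 96) - 138)*16 = (sqrt(198) - 138)*16 = (3*sqrt(22) - 138)*16 = (-138 + 3*sqrt(22))*16 = -2208 + 48*sqrt(22)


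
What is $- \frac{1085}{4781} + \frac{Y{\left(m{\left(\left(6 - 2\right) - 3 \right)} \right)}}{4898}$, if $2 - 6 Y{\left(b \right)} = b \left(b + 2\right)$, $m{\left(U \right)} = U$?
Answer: $- \frac{4555823}{20072004} \approx -0.22697$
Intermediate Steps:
$Y{\left(b \right)} = \frac{1}{3} - \frac{b \left(2 + b\right)}{6}$ ($Y{\left(b \right)} = \frac{1}{3} - \frac{b \left(b + 2\right)}{6} = \frac{1}{3} - \frac{b \left(2 + b\right)}{6}$)
$- \frac{1085}{4781} + \frac{Y{\left(m{\left(\left(6 - 2\right) - 3 \right)} \right)}}{4898} = - \frac{1085}{4781} + \frac{\frac{1}{3} - \frac{\left(6 - 2\right) - 3}{3} - \frac{\left(\left(6 - 2\right) - 3\right)^{2}}{6}}{4898} = \left(-1085\right) \frac{1}{4781} + \left(\frac{1}{3} - \frac{4 - 3}{3} - \frac{\left(4 - 3\right)^{2}}{6}\right) \frac{1}{4898} = - \frac{155}{683} + \left(\frac{1}{3} - \frac{1}{3} - \frac{1^{2}}{6}\right) \frac{1}{4898} = - \frac{155}{683} + \left(\frac{1}{3} - \frac{1}{3} - \frac{1}{6}\right) \frac{1}{4898} = - \frac{155}{683} - \frac{1}{29388} = - \frac{4555823}{20072004}$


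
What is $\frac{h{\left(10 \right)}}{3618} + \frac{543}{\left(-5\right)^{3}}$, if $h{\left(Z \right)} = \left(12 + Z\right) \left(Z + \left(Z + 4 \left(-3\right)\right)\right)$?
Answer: $- \frac{971287}{226125} \approx -4.2954$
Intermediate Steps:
$h{\left(Z \right)} = \left(-12 + 2 Z\right) \left(12 + Z\right)$ ($h{\left(Z \right)} = \left(12 + Z\right) \left(Z + \left(Z - 12\right)\right) = \left(12 + Z\right) \left(Z + \left(-12 + Z\right)\right) = \left(12 + Z\right) \left(-12 + 2 Z\right) = \left(-12 + 2 Z\right) \left(12 + Z\right)$)
$\frac{h{\left(10 \right)}}{3618} + \frac{543}{\left(-5\right)^{3}} = \frac{-144 + 2 \cdot 10^{2} + 12 \cdot 10}{3618} + \frac{543}{\left(-5\right)^{3}} = \left(-144 + 2 \cdot 100 + 120\right) \frac{1}{3618} + \frac{543}{-125} = \left(-144 + 200 + 120\right) \frac{1}{3618} + 543 \left(- \frac{1}{125}\right) = 176 \cdot \frac{1}{3618} - \frac{543}{125} = \frac{88}{1809} - \frac{543}{125} = - \frac{971287}{226125}$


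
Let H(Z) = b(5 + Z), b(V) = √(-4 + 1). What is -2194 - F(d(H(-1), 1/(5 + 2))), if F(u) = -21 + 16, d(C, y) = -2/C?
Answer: -2189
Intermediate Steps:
b(V) = I*√3 (b(V) = √(-3) = I*√3)
H(Z) = I*√3
F(u) = -5
-2194 - F(d(H(-1), 1/(5 + 2))) = -2194 - 1*(-5) = -2194 + 5 = -2189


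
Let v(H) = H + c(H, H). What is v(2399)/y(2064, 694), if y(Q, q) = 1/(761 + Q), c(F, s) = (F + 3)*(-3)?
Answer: -13579775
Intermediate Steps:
c(F, s) = -9 - 3*F (c(F, s) = (3 + F)*(-3) = -9 - 3*F)
v(H) = -9 - 2*H (v(H) = H + (-9 - 3*H) = -9 - 2*H)
v(2399)/y(2064, 694) = (-9 - 2*2399)/(1/(761 + 2064)) = (-9 - 4798)/(1/2825) = -4807/1/2825 = -4807*2825 = -13579775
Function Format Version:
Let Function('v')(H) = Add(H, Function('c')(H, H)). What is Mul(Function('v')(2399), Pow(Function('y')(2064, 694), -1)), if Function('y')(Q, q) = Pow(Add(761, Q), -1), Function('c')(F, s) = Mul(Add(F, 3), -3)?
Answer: -13579775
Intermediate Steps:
Function('c')(F, s) = Add(-9, Mul(-3, F)) (Function('c')(F, s) = Mul(Add(3, F), -3) = Add(-9, Mul(-3, F)))
Function('v')(H) = Add(-9, Mul(-2, H)) (Function('v')(H) = Add(H, Add(-9, Mul(-3, H))) = Add(-9, Mul(-2, H)))
Mul(Function('v')(2399), Pow(Function('y')(2064, 694), -1)) = Mul(Add(-9, Mul(-2, 2399)), Pow(Pow(Add(761, 2064), -1), -1)) = Mul(Add(-9, -4798), Pow(Pow(2825, -1), -1)) = Mul(-4807, Pow(Rational(1, 2825), -1)) = Mul(-4807, 2825) = -13579775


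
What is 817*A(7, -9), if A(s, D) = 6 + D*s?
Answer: -46569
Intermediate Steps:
817*A(7, -9) = 817*(6 - 9*7) = 817*(6 - 63) = 817*(-57) = -46569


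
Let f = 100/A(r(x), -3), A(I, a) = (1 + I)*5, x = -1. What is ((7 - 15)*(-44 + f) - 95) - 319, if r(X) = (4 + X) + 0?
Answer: -102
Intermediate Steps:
r(X) = 4 + X
A(I, a) = 5 + 5*I
f = 5 (f = 100/(5 + 5*(4 - 1)) = 100/(5 + 5*3) = 100/(5 + 15) = 100/20 = 100*(1/20) = 5)
((7 - 15)*(-44 + f) - 95) - 319 = ((7 - 15)*(-44 + 5) - 95) - 319 = (-8*(-39) - 95) - 319 = (312 - 95) - 319 = 217 - 319 = -102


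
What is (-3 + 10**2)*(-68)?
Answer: -6596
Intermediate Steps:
(-3 + 10**2)*(-68) = (-3 + 100)*(-68) = 97*(-68) = -6596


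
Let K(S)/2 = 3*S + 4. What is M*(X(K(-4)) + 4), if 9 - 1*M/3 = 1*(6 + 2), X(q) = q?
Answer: -36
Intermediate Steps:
K(S) = 8 + 6*S (K(S) = 2*(3*S + 4) = 2*(4 + 3*S) = 8 + 6*S)
M = 3 (M = 27 - 3*(6 + 2) = 27 - 3*8 = 27 - 24 = 3)
M*(X(K(-4)) + 4) = 3*((8 + 6*(-4)) + 4) = 3*((8 - 24) + 4) = 3*(-16 + 4) = 3*(-12) = -36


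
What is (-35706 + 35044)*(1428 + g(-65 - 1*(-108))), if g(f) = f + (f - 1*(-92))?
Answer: -1063172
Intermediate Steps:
g(f) = 92 + 2*f (g(f) = f + (f + 92) = f + (92 + f) = 92 + 2*f)
(-35706 + 35044)*(1428 + g(-65 - 1*(-108))) = (-35706 + 35044)*(1428 + (92 + 2*(-65 - 1*(-108)))) = -662*(1428 + (92 + 2*(-65 + 108))) = -662*(1428 + (92 + 2*43)) = -662*(1428 + (92 + 86)) = -662*(1428 + 178) = -662*1606 = -1063172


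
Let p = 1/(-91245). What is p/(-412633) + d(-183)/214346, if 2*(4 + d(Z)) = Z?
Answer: -653752991413/1467323005768620 ≈ -0.00044554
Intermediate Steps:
d(Z) = -4 + Z/2
p = -1/91245 ≈ -1.0959e-5
p/(-412633) + d(-183)/214346 = -1/91245/(-412633) + (-4 + (½)*(-183))/214346 = -1/91245*(-1/412633) + (-4 - 183/2)*(1/214346) = 1/37650698085 - 191/2*1/214346 = 1/37650698085 - 191/428692 = -653752991413/1467323005768620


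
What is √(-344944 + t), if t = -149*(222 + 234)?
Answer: 2*I*√103222 ≈ 642.56*I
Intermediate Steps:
t = -67944 (t = -149*456 = -67944)
√(-344944 + t) = √(-344944 - 67944) = √(-412888) = 2*I*√103222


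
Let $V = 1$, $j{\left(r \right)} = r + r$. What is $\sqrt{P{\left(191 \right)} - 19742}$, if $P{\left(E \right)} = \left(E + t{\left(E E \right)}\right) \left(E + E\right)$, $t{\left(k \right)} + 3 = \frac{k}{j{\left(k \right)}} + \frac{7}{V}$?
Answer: $\sqrt{54939} \approx 234.39$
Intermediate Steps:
$j{\left(r \right)} = 2 r$
$t{\left(k \right)} = \frac{9}{2}$ ($t{\left(k \right)} = -3 + \left(\frac{k}{2 k} + \frac{7}{1}\right) = -3 + \left(k \frac{1}{2 k} + 7 \cdot 1\right) = -3 + \left(\frac{1}{2} + 7\right) = -3 + \frac{15}{2} = \frac{9}{2}$)
$P{\left(E \right)} = 2 E \left(\frac{9}{2} + E\right)$ ($P{\left(E \right)} = \left(E + \frac{9}{2}\right) \left(E + E\right) = \left(\frac{9}{2} + E\right) 2 E = 2 E \left(\frac{9}{2} + E\right)$)
$\sqrt{P{\left(191 \right)} - 19742} = \sqrt{191 \left(9 + 2 \cdot 191\right) - 19742} = \sqrt{191 \left(9 + 382\right) - 19742} = \sqrt{191 \cdot 391 - 19742} = \sqrt{74681 - 19742} = \sqrt{54939}$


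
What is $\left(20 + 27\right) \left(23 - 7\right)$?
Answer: $752$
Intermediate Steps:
$\left(20 + 27\right) \left(23 - 7\right) = 47 \left(23 - 7\right) = 47 \cdot 16 = 752$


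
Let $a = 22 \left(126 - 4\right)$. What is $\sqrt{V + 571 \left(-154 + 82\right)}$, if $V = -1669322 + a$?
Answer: $15 i \sqrt{7590} \approx 1306.8 i$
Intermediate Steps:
$a = 2684$ ($a = 22 \cdot 122 = 2684$)
$V = -1666638$ ($V = -1669322 + 2684 = -1666638$)
$\sqrt{V + 571 \left(-154 + 82\right)} = \sqrt{-1666638 + 571 \left(-154 + 82\right)} = \sqrt{-1666638 + 571 \left(-72\right)} = \sqrt{-1666638 - 41112} = \sqrt{-1707750} = 15 i \sqrt{7590}$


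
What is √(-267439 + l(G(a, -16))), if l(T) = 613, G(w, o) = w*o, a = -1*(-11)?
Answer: I*√266826 ≈ 516.55*I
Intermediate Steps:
a = 11
G(w, o) = o*w
√(-267439 + l(G(a, -16))) = √(-267439 + 613) = √(-266826) = I*√266826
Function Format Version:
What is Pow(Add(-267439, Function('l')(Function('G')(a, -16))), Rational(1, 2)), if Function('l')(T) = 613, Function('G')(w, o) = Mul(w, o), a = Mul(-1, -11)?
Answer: Mul(I, Pow(266826, Rational(1, 2))) ≈ Mul(516.55, I)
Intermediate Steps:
a = 11
Function('G')(w, o) = Mul(o, w)
Pow(Add(-267439, Function('l')(Function('G')(a, -16))), Rational(1, 2)) = Pow(Add(-267439, 613), Rational(1, 2)) = Pow(-266826, Rational(1, 2)) = Mul(I, Pow(266826, Rational(1, 2)))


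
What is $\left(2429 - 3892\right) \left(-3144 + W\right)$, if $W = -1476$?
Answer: $6759060$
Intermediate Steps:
$\left(2429 - 3892\right) \left(-3144 + W\right) = \left(2429 - 3892\right) \left(-3144 - 1476\right) = \left(-1463\right) \left(-4620\right) = 6759060$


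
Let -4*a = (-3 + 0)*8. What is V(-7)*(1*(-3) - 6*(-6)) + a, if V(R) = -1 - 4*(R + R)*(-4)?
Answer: -7419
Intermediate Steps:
V(R) = -1 + 32*R (V(R) = -1 - 4*2*R*(-4) = -1 - (-32)*R = -1 + 32*R)
a = 6 (a = -(-3 + 0)*8/4 = -(-3)*8/4 = -1/4*(-24) = 6)
V(-7)*(1*(-3) - 6*(-6)) + a = (-1 + 32*(-7))*(1*(-3) - 6*(-6)) + 6 = (-1 - 224)*(-3 + 36) + 6 = -225*33 + 6 = -7425 + 6 = -7419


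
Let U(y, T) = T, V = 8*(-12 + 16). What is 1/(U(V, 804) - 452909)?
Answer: -1/452105 ≈ -2.2119e-6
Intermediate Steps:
V = 32 (V = 8*4 = 32)
1/(U(V, 804) - 452909) = 1/(804 - 452909) = 1/(-452105) = -1/452105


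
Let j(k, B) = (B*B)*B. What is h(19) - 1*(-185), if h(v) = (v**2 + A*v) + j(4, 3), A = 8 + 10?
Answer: 915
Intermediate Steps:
j(k, B) = B**3 (j(k, B) = B**2*B = B**3)
A = 18
h(v) = 27 + v**2 + 18*v (h(v) = (v**2 + 18*v) + 3**3 = (v**2 + 18*v) + 27 = 27 + v**2 + 18*v)
h(19) - 1*(-185) = (27 + 19**2 + 18*19) - 1*(-185) = (27 + 361 + 342) + 185 = 730 + 185 = 915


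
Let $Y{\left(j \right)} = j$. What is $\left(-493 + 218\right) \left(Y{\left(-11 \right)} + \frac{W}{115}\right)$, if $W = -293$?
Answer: $\frac{85690}{23} \approx 3725.7$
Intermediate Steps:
$\left(-493 + 218\right) \left(Y{\left(-11 \right)} + \frac{W}{115}\right) = \left(-493 + 218\right) \left(-11 - \frac{293}{115}\right) = - 275 \left(-11 - \frac{293}{115}\right) = \left(-275\right) \left(- \frac{1558}{115}\right) = \frac{85690}{23}$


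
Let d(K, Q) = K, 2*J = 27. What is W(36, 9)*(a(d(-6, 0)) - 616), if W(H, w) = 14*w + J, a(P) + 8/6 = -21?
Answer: -178095/2 ≈ -89048.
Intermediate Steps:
J = 27/2 (J = (½)*27 = 27/2 ≈ 13.500)
a(P) = -67/3 (a(P) = -4/3 - 21 = -67/3)
W(H, w) = 27/2 + 14*w (W(H, w) = 14*w + 27/2 = 27/2 + 14*w)
W(36, 9)*(a(d(-6, 0)) - 616) = (27/2 + 14*9)*(-67/3 - 616) = (27/2 + 126)*(-1915/3) = (279/2)*(-1915/3) = -178095/2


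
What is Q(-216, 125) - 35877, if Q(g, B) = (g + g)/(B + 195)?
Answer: -717567/20 ≈ -35878.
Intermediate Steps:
Q(g, B) = 2*g/(195 + B) (Q(g, B) = (2*g)/(195 + B) = 2*g/(195 + B))
Q(-216, 125) - 35877 = 2*(-216)/(195 + 125) - 35877 = 2*(-216)/320 - 35877 = 2*(-216)*(1/320) - 35877 = -27/20 - 35877 = -717567/20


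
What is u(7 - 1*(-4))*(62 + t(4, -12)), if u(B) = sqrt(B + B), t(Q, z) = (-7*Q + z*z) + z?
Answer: 166*sqrt(22) ≈ 778.61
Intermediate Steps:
t(Q, z) = z + z**2 - 7*Q (t(Q, z) = (-7*Q + z**2) + z = (z**2 - 7*Q) + z = z + z**2 - 7*Q)
u(B) = sqrt(2)*sqrt(B) (u(B) = sqrt(2*B) = sqrt(2)*sqrt(B))
u(7 - 1*(-4))*(62 + t(4, -12)) = (sqrt(2)*sqrt(7 - 1*(-4)))*(62 + (-12 + (-12)**2 - 7*4)) = (sqrt(2)*sqrt(7 + 4))*(62 + (-12 + 144 - 28)) = (sqrt(2)*sqrt(11))*(62 + 104) = sqrt(22)*166 = 166*sqrt(22)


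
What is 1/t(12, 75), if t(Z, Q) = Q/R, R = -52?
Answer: -52/75 ≈ -0.69333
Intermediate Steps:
t(Z, Q) = -Q/52 (t(Z, Q) = Q/(-52) = Q*(-1/52) = -Q/52)
1/t(12, 75) = 1/(-1/52*75) = 1/(-75/52) = -52/75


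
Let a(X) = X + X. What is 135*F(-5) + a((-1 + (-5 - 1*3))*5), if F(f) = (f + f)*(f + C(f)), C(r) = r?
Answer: 13410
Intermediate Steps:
a(X) = 2*X
F(f) = 4*f**2 (F(f) = (f + f)*(f + f) = (2*f)*(2*f) = 4*f**2)
135*F(-5) + a((-1 + (-5 - 1*3))*5) = 135*(4*(-5)**2) + 2*((-1 + (-5 - 1*3))*5) = 135*(4*25) + 2*((-1 + (-5 - 3))*5) = 135*100 + 2*((-1 - 8)*5) = 13500 + 2*(-9*5) = 13500 + 2*(-45) = 13500 - 90 = 13410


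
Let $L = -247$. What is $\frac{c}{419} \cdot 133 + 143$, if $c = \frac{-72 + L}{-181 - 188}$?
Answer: $\frac{22151800}{154611} \approx 143.27$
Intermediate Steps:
$c = \frac{319}{369}$ ($c = \frac{-72 - 247}{-181 - 188} = - \frac{319}{-369} = \left(-319\right) \left(- \frac{1}{369}\right) = \frac{319}{369} \approx 0.8645$)
$\frac{c}{419} \cdot 133 + 143 = \frac{319}{369 \cdot 419} \cdot 133 + 143 = \frac{319}{369} \cdot \frac{1}{419} \cdot 133 + 143 = \frac{319}{154611} \cdot 133 + 143 = \frac{42427}{154611} + 143 = \frac{22151800}{154611}$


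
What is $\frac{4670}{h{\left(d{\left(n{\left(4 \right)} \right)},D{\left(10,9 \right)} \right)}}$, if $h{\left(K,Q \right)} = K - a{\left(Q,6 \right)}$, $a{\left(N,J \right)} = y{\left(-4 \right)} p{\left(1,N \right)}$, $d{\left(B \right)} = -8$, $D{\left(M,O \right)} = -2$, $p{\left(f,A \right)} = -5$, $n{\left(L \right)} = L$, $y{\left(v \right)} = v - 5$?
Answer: $- \frac{4670}{53} \approx -88.113$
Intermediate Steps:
$y{\left(v \right)} = -5 + v$
$a{\left(N,J \right)} = 45$ ($a{\left(N,J \right)} = \left(-5 - 4\right) \left(-5\right) = \left(-9\right) \left(-5\right) = 45$)
$h{\left(K,Q \right)} = -45 + K$ ($h{\left(K,Q \right)} = K - 45 = -45 + K$)
$\frac{4670}{h{\left(d{\left(n{\left(4 \right)} \right)},D{\left(10,9 \right)} \right)}} = \frac{4670}{-45 - 8} = \frac{4670}{-53} = 4670 \left(- \frac{1}{53}\right) = - \frac{4670}{53}$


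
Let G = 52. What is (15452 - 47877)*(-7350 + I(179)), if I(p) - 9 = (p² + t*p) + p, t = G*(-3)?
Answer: 98734125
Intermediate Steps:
t = -156 (t = 52*(-3) = -156)
I(p) = 9 + p² - 155*p (I(p) = 9 + ((p² - 156*p) + p) = 9 + (p² - 155*p) = 9 + p² - 155*p)
(15452 - 47877)*(-7350 + I(179)) = (15452 - 47877)*(-7350 + (9 + 179² - 155*179)) = -32425*(-7350 + (9 + 32041 - 27745)) = -32425*(-7350 + 4305) = -32425*(-3045) = 98734125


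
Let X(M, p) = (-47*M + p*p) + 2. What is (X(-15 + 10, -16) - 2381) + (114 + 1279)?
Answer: -495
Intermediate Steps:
X(M, p) = 2 + p² - 47*M (X(M, p) = (-47*M + p²) + 2 = (p² - 47*M) + 2 = 2 + p² - 47*M)
(X(-15 + 10, -16) - 2381) + (114 + 1279) = ((2 + (-16)² - 47*(-15 + 10)) - 2381) + (114 + 1279) = ((2 + 256 - 47*(-5)) - 2381) + 1393 = ((2 + 256 + 235) - 2381) + 1393 = (493 - 2381) + 1393 = -1888 + 1393 = -495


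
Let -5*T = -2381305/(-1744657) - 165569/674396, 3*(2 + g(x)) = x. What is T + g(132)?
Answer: 245766756004173/5882948510860 ≈ 41.776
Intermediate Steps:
g(x) = -2 + x/3
T = -1317081451947/5882948510860 (T = -(-2381305/(-1744657) - 165569/674396)/5 = -(-2381305*(-1/1744657) - 165569*1/674396)/5 = -(2381305/1744657 - 165569/674396)/5 = -1/5*1317081451947/1176589702172 = -1317081451947/5882948510860 ≈ -0.22388)
T + g(132) = -1317081451947/5882948510860 + (-2 + (1/3)*132) = -1317081451947/5882948510860 + (-2 + 44) = -1317081451947/5882948510860 + 42 = 245766756004173/5882948510860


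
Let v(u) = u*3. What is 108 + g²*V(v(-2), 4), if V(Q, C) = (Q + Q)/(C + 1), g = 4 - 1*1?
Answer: 432/5 ≈ 86.400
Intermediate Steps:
g = 3 (g = 4 - 1 = 3)
v(u) = 3*u
V(Q, C) = 2*Q/(1 + C) (V(Q, C) = (2*Q)/(1 + C) = 2*Q/(1 + C))
108 + g²*V(v(-2), 4) = 108 + 3²*(2*(3*(-2))/(1 + 4)) = 108 + 9*(2*(-6)/5) = 108 + 9*(2*(-6)*(⅕)) = 108 + 9*(-12/5) = 108 - 108/5 = 432/5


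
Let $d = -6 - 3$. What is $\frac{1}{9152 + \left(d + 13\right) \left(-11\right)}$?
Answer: $\frac{1}{9108} \approx 0.00010979$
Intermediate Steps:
$d = -9$
$\frac{1}{9152 + \left(d + 13\right) \left(-11\right)} = \frac{1}{9152 + \left(-9 + 13\right) \left(-11\right)} = \frac{1}{9152 + 4 \left(-11\right)} = \frac{1}{9152 - 44} = \frac{1}{9108}$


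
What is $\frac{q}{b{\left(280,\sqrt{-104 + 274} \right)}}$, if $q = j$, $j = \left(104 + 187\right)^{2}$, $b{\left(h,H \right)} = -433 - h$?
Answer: $- \frac{84681}{713} \approx -118.77$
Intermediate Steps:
$j = 84681$ ($j = 291^{2} = 84681$)
$q = 84681$
$\frac{q}{b{\left(280,\sqrt{-104 + 274} \right)}} = \frac{84681}{-433 - 280} = \frac{84681}{-713} = 84681 \left(- \frac{1}{713}\right) = - \frac{84681}{713}$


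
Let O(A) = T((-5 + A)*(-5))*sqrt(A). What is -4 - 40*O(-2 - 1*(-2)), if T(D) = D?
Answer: -4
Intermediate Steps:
O(A) = sqrt(A)*(25 - 5*A) (O(A) = ((-5 + A)*(-5))*sqrt(A) = (25 - 5*A)*sqrt(A) = sqrt(A)*(25 - 5*A))
-4 - 40*O(-2 - 1*(-2)) = -4 - 200*sqrt(-2 - 1*(-2))*(5 - (-2 - 1*(-2))) = -4 - 200*sqrt(-2 + 2)*(5 - (-2 + 2)) = -4 - 200*sqrt(0)*(5 - 1*0) = -4 - 200*0*(5 + 0) = -4 - 200*0*5 = -4 - 40*0 = -4 + 0 = -4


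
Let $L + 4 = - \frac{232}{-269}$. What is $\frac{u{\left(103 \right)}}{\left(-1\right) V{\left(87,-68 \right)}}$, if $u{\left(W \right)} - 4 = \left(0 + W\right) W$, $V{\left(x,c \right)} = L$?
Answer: $\frac{2854897}{844} \approx 3382.6$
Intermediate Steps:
$L = - \frac{844}{269}$ ($L = -4 - \frac{232}{-269} = -4 - - \frac{232}{269} = -4 + \frac{232}{269} = - \frac{844}{269} \approx -3.1375$)
$V{\left(x,c \right)} = - \frac{844}{269}$
$u{\left(W \right)} = 4 + W^{2}$ ($u{\left(W \right)} = 4 + \left(0 + W\right) W = 4 + W W = 4 + W^{2}$)
$\frac{u{\left(103 \right)}}{\left(-1\right) V{\left(87,-68 \right)}} = \frac{4 + 103^{2}}{\left(-1\right) \left(- \frac{844}{269}\right)} = \frac{4 + 10609}{\frac{844}{269}} = 10613 \cdot \frac{269}{844} = \frac{2854897}{844}$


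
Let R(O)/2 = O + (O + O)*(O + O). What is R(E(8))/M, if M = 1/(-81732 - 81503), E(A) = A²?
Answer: -5369778560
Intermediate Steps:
M = -1/163235 (M = 1/(-163235) = -1/163235 ≈ -6.1261e-6)
R(O) = 2*O + 8*O² (R(O) = 2*(O + (O + O)*(O + O)) = 2*(O + (2*O)*(2*O)) = 2*(O + 4*O²) = 2*O + 8*O²)
R(E(8))/M = (2*8²*(1 + 4*8²))/(-1/163235) = (2*64*(1 + 4*64))*(-163235) = (2*64*(1 + 256))*(-163235) = (2*64*257)*(-163235) = 32896*(-163235) = -5369778560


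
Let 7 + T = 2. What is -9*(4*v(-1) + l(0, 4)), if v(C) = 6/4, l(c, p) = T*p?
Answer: 126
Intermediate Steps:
T = -5 (T = -7 + 2 = -5)
l(c, p) = -5*p
v(C) = 3/2 (v(C) = 6*(¼) = 3/2)
-9*(4*v(-1) + l(0, 4)) = -9*(4*(3/2) - 5*4) = -9*(6 - 20) = -9*(-14) = 126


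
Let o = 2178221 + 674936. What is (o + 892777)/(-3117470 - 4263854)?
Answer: -1872967/3690662 ≈ -0.50749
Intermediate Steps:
o = 2853157
(o + 892777)/(-3117470 - 4263854) = (2853157 + 892777)/(-3117470 - 4263854) = 3745934/(-7381324) = 3745934*(-1/7381324) = -1872967/3690662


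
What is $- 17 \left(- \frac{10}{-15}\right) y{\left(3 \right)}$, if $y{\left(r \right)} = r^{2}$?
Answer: $-102$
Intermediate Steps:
$- 17 \left(- \frac{10}{-15}\right) y{\left(3 \right)} = - 17 \left(- \frac{10}{-15}\right) 3^{2} = - 17 \left(\left(-10\right) \left(- \frac{1}{15}\right)\right) 9 = \left(-17\right) \frac{2}{3} \cdot 9 = \left(- \frac{34}{3}\right) 9 = -102$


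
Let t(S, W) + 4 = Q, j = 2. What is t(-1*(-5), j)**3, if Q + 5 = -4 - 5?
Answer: -5832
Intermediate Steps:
Q = -14 (Q = -5 + (-4 - 5) = -5 - 9 = -14)
t(S, W) = -18 (t(S, W) = -4 - 14 = -18)
t(-1*(-5), j)**3 = (-18)**3 = -5832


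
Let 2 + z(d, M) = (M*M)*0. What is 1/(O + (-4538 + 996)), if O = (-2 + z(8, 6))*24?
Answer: -1/3638 ≈ -0.00027488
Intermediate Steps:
z(d, M) = -2 (z(d, M) = -2 + (M*M)*0 = -2 + M**2*0 = -2 + 0 = -2)
O = -96 (O = (-2 - 2)*24 = -4*24 = -96)
1/(O + (-4538 + 996)) = 1/(-96 + (-4538 + 996)) = 1/(-96 - 3542) = 1/(-3638) = -1/3638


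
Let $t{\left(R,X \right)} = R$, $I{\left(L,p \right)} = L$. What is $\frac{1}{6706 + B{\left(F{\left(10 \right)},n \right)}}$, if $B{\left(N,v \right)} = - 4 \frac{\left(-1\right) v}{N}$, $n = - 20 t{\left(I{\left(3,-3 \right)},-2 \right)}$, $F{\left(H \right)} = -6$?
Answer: $\frac{1}{6746} \approx 0.00014824$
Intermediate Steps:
$n = -60$ ($n = \left(-20\right) 3 = -60$)
$B{\left(N,v \right)} = \frac{4 v}{N}$ ($B{\left(N,v \right)} = - 4 \left(- \frac{v}{N}\right) = \frac{4 v}{N}$)
$\frac{1}{6706 + B{\left(F{\left(10 \right)},n \right)}} = \frac{1}{6706 + 4 \left(-60\right) \frac{1}{-6}} = \frac{1}{6706 + 4 \left(-60\right) \left(- \frac{1}{6}\right)} = \frac{1}{6706 + 40} = \frac{1}{6746}$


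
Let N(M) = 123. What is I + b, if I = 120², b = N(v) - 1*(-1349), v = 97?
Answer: 15872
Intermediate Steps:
b = 1472 (b = 123 - 1*(-1349) = 123 + 1349 = 1472)
I = 14400
I + b = 14400 + 1472 = 15872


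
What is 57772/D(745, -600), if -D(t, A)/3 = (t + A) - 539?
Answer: 28886/591 ≈ 48.876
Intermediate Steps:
D(t, A) = 1617 - 3*A - 3*t (D(t, A) = -3*((t + A) - 539) = -3*((A + t) - 539) = -3*(-539 + A + t) = 1617 - 3*A - 3*t)
57772/D(745, -600) = 57772/(1617 - 3*(-600) - 3*745) = 57772/(1617 + 1800 - 2235) = 57772/1182 = 57772*(1/1182) = 28886/591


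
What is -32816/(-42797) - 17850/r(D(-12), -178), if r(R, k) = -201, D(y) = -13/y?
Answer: 256840822/2867399 ≈ 89.573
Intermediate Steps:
-32816/(-42797) - 17850/r(D(-12), -178) = -32816/(-42797) - 17850/(-201) = -32816*(-1/42797) - 17850*(-1/201) = 32816/42797 + 5950/67 = 256840822/2867399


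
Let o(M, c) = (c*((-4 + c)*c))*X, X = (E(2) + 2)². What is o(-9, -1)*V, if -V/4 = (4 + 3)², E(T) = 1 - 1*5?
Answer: 3920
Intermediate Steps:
E(T) = -4 (E(T) = 1 - 5 = -4)
X = 4 (X = (-4 + 2)² = (-2)² = 4)
V = -196 (V = -4*(4 + 3)² = -4*7² = -4*49 = -196)
o(M, c) = 4*c²*(-4 + c) (o(M, c) = (c*((-4 + c)*c))*4 = (c*(c*(-4 + c)))*4 = (c²*(-4 + c))*4 = 4*c²*(-4 + c))
o(-9, -1)*V = (4*(-1)²*(-4 - 1))*(-196) = (4*1*(-5))*(-196) = -20*(-196) = 3920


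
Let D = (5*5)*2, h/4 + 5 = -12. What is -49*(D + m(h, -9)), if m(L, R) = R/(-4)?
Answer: -10241/4 ≈ -2560.3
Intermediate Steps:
h = -68 (h = -20 + 4*(-12) = -20 - 48 = -68)
m(L, R) = -R/4 (m(L, R) = R*(-1/4) = -R/4)
D = 50 (D = 25*2 = 50)
-49*(D + m(h, -9)) = -49*(50 - 1/4*(-9)) = -49*(50 + 9/4) = -49*209/4 = -10241/4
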